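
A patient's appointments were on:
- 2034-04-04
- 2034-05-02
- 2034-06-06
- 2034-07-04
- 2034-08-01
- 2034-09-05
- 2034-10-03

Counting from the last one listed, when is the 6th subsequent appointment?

2035-04-03

These are Tuesdays at 28- or 35-day spacing (28, 35, 28, 28, 35, 28).
The pattern: 1st Tuesday of the month.
November 2034 — 1st Tuesday is 2034-11-07.
December 2034 — 1st Tuesday is 2034-12-05.
January 2035 — 1st Tuesday is 2035-01-02.
1st Tuesday of February 2035: 2035-02-06.
March 2035 — 1st Tuesday is 2035-03-06.
April 2035 — 1st Tuesday is 2035-04-03.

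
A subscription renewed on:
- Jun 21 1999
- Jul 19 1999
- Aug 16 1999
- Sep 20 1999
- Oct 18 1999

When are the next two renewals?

Gaps: 28, 28, 35, 28 days — a mix of 28 and 35. Every date is a Monday.
Each is the 3rd Monday of its month.
November 1999 — 3rd Monday is Nov 15 1999.
3rd Monday of December 1999: Dec 20 1999.

Nov 15 1999, Dec 20 1999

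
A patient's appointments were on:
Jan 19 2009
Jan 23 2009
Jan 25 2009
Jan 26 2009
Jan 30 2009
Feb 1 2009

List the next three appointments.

Every event lands on a Monday or Friday or Sunday (gaps cycle 4, 2, 1, 4, 2).
So the schedule is: every Monday, Friday and Sunday.
Next Monday: Feb 2 2009.
Next Friday: Feb 6 2009.
Next Sunday: Feb 8 2009.

Feb 2 2009, Feb 6 2009, Feb 8 2009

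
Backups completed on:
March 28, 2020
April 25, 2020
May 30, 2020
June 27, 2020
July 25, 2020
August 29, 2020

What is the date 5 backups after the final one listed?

All Saturdays; the gaps (28, 35, 28, 28, 35) vary with month length.
This is the last Saturday of each month.
September 2020 ends with Saturday September 26, 2020.
Last Saturday of October 2020: October 31, 2020.
November 2020 ends with Saturday November 28, 2020.
Last Saturday of December 2020: December 26, 2020.
January 2021 ends with Saturday January 30, 2021.

January 30, 2021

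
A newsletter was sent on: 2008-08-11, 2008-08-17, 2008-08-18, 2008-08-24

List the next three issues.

Every event lands on a Monday or Sunday (gaps cycle 6, 1, 6).
So the schedule is: every Monday and Sunday.
Next Monday: 2008-08-25.
The following Sunday is 2008-08-31.
Next Monday: 2008-09-01.

2008-08-25, 2008-08-31, 2008-09-01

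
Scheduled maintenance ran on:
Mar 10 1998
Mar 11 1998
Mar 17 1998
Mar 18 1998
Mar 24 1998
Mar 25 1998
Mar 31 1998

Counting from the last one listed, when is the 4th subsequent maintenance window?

Apr 14 1998

The gap pattern 1, 6, 1, 6, 1, 6 repeats every 2 events.
These are the Tuesdays and Wednesdays of each week.
The following Wednesday is Apr 1 1998.
The following Tuesday is Apr 7 1998.
Next Wednesday: Apr 8 1998.
Next Tuesday: Apr 14 1998.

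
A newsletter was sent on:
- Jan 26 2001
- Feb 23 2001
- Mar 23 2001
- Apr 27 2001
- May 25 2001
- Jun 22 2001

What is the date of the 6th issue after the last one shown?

Dec 28 2001

Gaps: 28, 28, 35, 28, 28 days — a mix of 28 and 35. Every date is a Friday.
Each is the 4th Friday of its month.
July 2001 — 4th Friday is Jul 27 2001.
August 2001 — 4th Friday is Aug 24 2001.
4th Friday of September 2001: Sep 28 2001.
October 2001 — 4th Friday is Oct 26 2001.
November 2001 — 4th Friday is Nov 23 2001.
December 2001 — 4th Friday is Dec 28 2001.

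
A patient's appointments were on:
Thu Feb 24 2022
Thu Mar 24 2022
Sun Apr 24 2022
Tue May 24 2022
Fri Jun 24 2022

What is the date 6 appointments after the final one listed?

Sat Dec 24 2022

Gaps: 28, 31, 30, 31 days — not constant. Every event is on the 24th of the month.
Pattern: the 24th of each month.
July 2022: Sun Jul 24 2022.
Next: August 2022 → Wed Aug 24 2022.
Next: September 2022 → Sat Sep 24 2022.
October 2022: Mon Oct 24 2022.
Next: November 2022 → Thu Nov 24 2022.
Next: December 2022 → Sat Dec 24 2022.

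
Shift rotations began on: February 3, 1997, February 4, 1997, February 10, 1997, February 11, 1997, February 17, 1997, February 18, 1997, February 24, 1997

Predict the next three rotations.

February 25, 1997; March 3, 1997; March 4, 1997

Every event lands on a Monday or Tuesday (gaps cycle 1, 6, 1, 6, 1, 6).
So the schedule is: every Monday and Tuesday.
The following Tuesday is February 25, 1997.
The following Monday is March 3, 1997.
The following Tuesday is March 4, 1997.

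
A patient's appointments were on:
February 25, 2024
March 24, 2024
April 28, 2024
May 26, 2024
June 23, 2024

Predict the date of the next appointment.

These are Sundays at 28- or 35-day spacing (28, 35, 28, 28).
The pattern: 4th Sunday of the month.
July 2024 — 4th Sunday is July 28, 2024.

July 28, 2024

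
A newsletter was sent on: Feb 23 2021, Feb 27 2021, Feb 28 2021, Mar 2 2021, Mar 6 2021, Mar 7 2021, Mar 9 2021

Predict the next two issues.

The gap pattern 4, 1, 2, 4, 1, 2 repeats every 3 events.
These are the Tuesdays, Saturdays and Sundays of each week.
Next Saturday: Mar 13 2021.
Next Sunday: Mar 14 2021.

Mar 13 2021, Mar 14 2021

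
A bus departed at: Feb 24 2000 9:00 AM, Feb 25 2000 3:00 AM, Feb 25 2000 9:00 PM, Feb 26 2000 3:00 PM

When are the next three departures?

Feb 27 2000 9:00 AM, Feb 28 2000 3:00 AM, Feb 28 2000 9:00 PM

Gaps: 18, 18, 18 hours — each event is 18 hours after the previous one.
Feb 26 2000 3:00 PM + 18 h = Feb 27 2000 9:00 AM.
Feb 27 2000 9:00 AM + 18 h = Feb 28 2000 3:00 AM.
Feb 28 2000 3:00 AM + 18 h = Feb 28 2000 9:00 PM.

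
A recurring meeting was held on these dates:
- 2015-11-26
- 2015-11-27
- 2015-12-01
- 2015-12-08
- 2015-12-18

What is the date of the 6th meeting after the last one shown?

Gaps: 1, 4, 7, 10 days — each gap is 3 larger than the previous one.
Next gap: 13 days. 2015-12-18 + 13 days = 2015-12-31.
Next gap: 16 days. 2015-12-31 + 16 days = 2016-01-16.
Next gap: 19 days. 2016-01-16 + 19 days = 2016-02-04.
Next gap: 22 days. 2016-02-04 + 22 days = 2016-02-26.
Next gap: 25 days. 2016-02-26 + 25 days = 2016-03-22.
Next gap: 28 days. 2016-03-22 + 28 days = 2016-04-19.

2016-04-19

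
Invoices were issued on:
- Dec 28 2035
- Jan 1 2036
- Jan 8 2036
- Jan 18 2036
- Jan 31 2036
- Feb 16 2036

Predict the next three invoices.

Mar 6 2036, Mar 28 2036, Apr 22 2036

Gaps: 4, 7, 10, 13, 16 days — each gap is 3 larger than the previous one.
Next gap: 19 days. Feb 16 2036 + 19 days = Mar 6 2036.
Next gap: 22 days. Mar 6 2036 + 22 days = Mar 28 2036.
Next gap: 25 days. Mar 28 2036 + 25 days = Apr 22 2036.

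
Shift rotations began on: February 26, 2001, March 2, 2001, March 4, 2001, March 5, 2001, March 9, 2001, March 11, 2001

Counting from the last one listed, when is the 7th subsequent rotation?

March 26, 2001

Every event lands on a Monday or Friday or Sunday (gaps cycle 4, 2, 1, 4, 2).
So the schedule is: every Monday, Friday and Sunday.
Next Monday: March 12, 2001.
Next Friday: March 16, 2001.
The following Sunday is March 18, 2001.
The following Monday is March 19, 2001.
Next Friday: March 23, 2001.
Next Sunday: March 25, 2001.
Next Monday: March 26, 2001.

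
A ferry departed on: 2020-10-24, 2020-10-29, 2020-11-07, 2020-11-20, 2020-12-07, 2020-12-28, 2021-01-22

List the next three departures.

2021-02-20, 2021-03-25, 2021-05-01

The spacing grows by 4 each time: 5, 9, 13, 17, 21, 25 days.
Next gap: 29 days. 2021-01-22 + 29 days = 2021-02-20.
Next gap: 33 days. 2021-02-20 + 33 days = 2021-03-25.
Next gap: 37 days. 2021-03-25 + 37 days = 2021-05-01.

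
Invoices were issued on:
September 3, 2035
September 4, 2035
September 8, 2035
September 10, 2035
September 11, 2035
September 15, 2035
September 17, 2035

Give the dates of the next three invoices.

Gaps: 1, 4, 2, 1, 4, 2 days — not constant, but cyclic with period 3.
The events fall on every Monday, Tuesday and Saturday.
Next Tuesday: September 18, 2035.
Next Saturday: September 22, 2035.
Next Monday: September 24, 2035.

September 18, 2035; September 22, 2035; September 24, 2035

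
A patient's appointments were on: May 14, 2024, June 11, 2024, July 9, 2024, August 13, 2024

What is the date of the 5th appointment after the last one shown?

January 14, 2025

All dates are Tuesdays, 28, 28, 35 days apart.
Specifically, the 2nd Tuesday of each month.
September 2024 — 2nd Tuesday is September 10, 2024.
October 2024 — 2nd Tuesday is October 8, 2024.
2nd Tuesday of November 2024: November 12, 2024.
December 2024 — 2nd Tuesday is December 10, 2024.
2nd Tuesday of January 2025: January 14, 2025.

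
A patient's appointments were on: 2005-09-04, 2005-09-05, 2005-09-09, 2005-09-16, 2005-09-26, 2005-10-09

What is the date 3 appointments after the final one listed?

2005-12-05

The spacing grows by 3 each time: 1, 4, 7, 10, 13 days.
Next gap: 16 days. 2005-10-09 + 16 days = 2005-10-25.
Next gap: 19 days. 2005-10-25 + 19 days = 2005-11-13.
Next gap: 22 days. 2005-11-13 + 22 days = 2005-12-05.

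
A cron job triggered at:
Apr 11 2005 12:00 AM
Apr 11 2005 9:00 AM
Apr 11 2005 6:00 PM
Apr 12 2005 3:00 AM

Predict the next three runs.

Apr 12 2005 12:00 PM, Apr 12 2005 9:00 PM, Apr 13 2005 6:00 AM

The interval is a steady 9 hours (9, 9, 9).
Apr 12 2005 3:00 AM + 9 h = Apr 12 2005 12:00 PM.
Apr 12 2005 12:00 PM + 9 h = Apr 12 2005 9:00 PM.
Apr 12 2005 9:00 PM + 9 h = Apr 13 2005 6:00 AM.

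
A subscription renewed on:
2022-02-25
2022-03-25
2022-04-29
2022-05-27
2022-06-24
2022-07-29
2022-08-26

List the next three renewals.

2022-09-30, 2022-10-28, 2022-11-25

All Fridays; the gaps (28, 35, 28, 28, 35, 28) vary with month length.
This is the last Friday of each month.
September 2022 ends with Friday 2022-09-30.
Last Friday of October 2022: 2022-10-28.
November 2022 ends with Friday 2022-11-25.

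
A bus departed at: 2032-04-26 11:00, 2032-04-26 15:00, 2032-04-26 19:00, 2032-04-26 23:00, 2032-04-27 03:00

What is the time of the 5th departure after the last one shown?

2032-04-27 23:00

Gaps: 4, 4, 4, 4 hours — each event is 4 hours after the previous one.
2032-04-27 03:00 + 4 h = 2032-04-27 07:00.
2032-04-27 07:00 + 4 h = 2032-04-27 11:00.
2032-04-27 11:00 + 4 h = 2032-04-27 15:00.
2032-04-27 15:00 + 4 h = 2032-04-27 19:00.
2032-04-27 19:00 + 4 h = 2032-04-27 23:00.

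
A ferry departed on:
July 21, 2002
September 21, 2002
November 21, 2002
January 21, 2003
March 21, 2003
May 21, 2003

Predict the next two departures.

Gaps: 62, 61, 61, 59, 61 days — not constant. Every event is on the 21st of the month.
Pattern: the 21st of every 2 months.
July 2003: July 21, 2003.
September 2003: September 21, 2003.

July 21, 2003; September 21, 2003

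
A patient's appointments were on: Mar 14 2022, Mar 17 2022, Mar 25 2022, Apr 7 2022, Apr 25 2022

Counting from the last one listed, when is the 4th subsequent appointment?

Aug 25 2022

Gaps: 3, 8, 13, 18 days — each gap is 5 larger than the previous one.
Next gap: 23 days. Apr 25 2022 + 23 days = May 18 2022.
Next gap: 28 days. May 18 2022 + 28 days = Jun 15 2022.
Next gap: 33 days. Jun 15 2022 + 33 days = Jul 18 2022.
Next gap: 38 days. Jul 18 2022 + 38 days = Aug 25 2022.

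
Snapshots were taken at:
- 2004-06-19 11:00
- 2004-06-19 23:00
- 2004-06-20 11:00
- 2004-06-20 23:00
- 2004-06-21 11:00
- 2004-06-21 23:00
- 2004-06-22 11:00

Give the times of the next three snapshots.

2004-06-22 23:00, 2004-06-23 11:00, 2004-06-23 23:00

Gaps: 12, 12, 12, 12, 12, 12 hours — each event is 12 hours after the previous one.
2004-06-22 11:00 + 12 h = 2004-06-22 23:00.
2004-06-22 23:00 + 12 h = 2004-06-23 11:00.
2004-06-23 11:00 + 12 h = 2004-06-23 23:00.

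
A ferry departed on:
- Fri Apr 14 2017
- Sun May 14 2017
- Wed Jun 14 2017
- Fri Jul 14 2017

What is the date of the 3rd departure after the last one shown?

Each date is the 14th; the gaps (30, 31, 30) track the month lengths.
The rule is the 14th of each month.
Next: August 2017 → Mon Aug 14 2017.
Next: September 2017 → Thu Sep 14 2017.
Next: October 2017 → Sat Oct 14 2017.

Sat Oct 14 2017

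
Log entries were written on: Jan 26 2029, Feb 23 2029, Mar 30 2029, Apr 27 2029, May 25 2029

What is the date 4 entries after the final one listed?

Sep 28 2029

All Fridays; the gaps (28, 35, 28, 28) vary with month length.
This is the last Friday of each month.
Last Friday of June 2029: Jun 29 2029.
July 2029 ends with Friday Jul 27 2029.
Last Friday of August 2029: Aug 31 2029.
September 2029 ends with Friday Sep 28 2029.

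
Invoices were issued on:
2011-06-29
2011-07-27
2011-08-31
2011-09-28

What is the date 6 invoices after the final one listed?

These are Wednesdays with 28, 35, 28-day gaps.
Each is the final Wednesday of its month — 2011-06-29 is past the 28th, so '4th Wednesday' doesn't fit.
October 2011 ends with Wednesday 2011-10-26.
November 2011 ends with Wednesday 2011-11-30.
December 2011 ends with Wednesday 2011-12-28.
Last Wednesday of January 2012: 2012-01-25.
February 2012 ends with Wednesday 2012-02-29.
Last Wednesday of March 2012: 2012-03-28.

2012-03-28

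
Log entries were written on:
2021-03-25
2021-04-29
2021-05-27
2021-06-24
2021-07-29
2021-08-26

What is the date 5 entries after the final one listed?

2022-01-27

Every date is a Thursday; gaps 35, 28, 28, 35, 28 days.
Each is the last Thursday of its month (at least one falls on the 29th or later, ruling out '4th Thursday').
September 2021 ends with Thursday 2021-09-30.
October 2021 ends with Thursday 2021-10-28.
November 2021 ends with Thursday 2021-11-25.
Last Thursday of December 2021: 2021-12-30.
Last Thursday of January 2022: 2022-01-27.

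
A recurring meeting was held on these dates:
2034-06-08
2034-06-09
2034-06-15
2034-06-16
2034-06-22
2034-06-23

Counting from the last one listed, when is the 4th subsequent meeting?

2034-07-07

The gap pattern 1, 6, 1, 6, 1 repeats every 2 events.
These are the Thursdays and Fridays of each week.
Next Thursday: 2034-06-29.
Next Friday: 2034-06-30.
The following Thursday is 2034-07-06.
The following Friday is 2034-07-07.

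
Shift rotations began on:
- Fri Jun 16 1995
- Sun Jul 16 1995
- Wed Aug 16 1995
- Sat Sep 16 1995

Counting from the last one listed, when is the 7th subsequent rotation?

The day-of-month is always 16 (30, 31, 31 days between events).
So this recurs on the 16th of each month.
October 1995: Mon Oct 16 1995.
November 1995: Thu Nov 16 1995.
Next: December 1995 → Sat Dec 16 1995.
Next: January 1996 → Tue Jan 16 1996.
Next: February 1996 → Fri Feb 16 1996.
March 1996: Sat Mar 16 1996.
April 1996: Tue Apr 16 1996.

Tue Apr 16 1996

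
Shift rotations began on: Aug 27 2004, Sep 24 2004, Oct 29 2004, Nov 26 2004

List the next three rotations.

Every date is a Friday; gaps 28, 35, 28 days.
Each is the last Friday of its month (at least one falls on the 29th or later, ruling out '4th Friday').
Last Friday of December 2004: Dec 31 2004.
January 2005 ends with Friday Jan 28 2005.
February 2005 ends with Friday Feb 25 2005.

Dec 31 2004, Jan 28 2005, Feb 25 2005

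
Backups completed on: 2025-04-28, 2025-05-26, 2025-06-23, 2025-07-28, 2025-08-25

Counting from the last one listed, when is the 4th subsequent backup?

2025-12-22

All dates are Mondays, 28, 28, 35, 28 days apart.
Specifically, the 4th Monday of each month.
September 2025 — 4th Monday is 2025-09-22.
4th Monday of October 2025: 2025-10-27.
4th Monday of November 2025: 2025-11-24.
4th Monday of December 2025: 2025-12-22.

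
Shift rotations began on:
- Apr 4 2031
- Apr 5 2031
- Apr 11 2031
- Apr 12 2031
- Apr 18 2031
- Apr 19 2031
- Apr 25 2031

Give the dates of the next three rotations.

Apr 26 2031, May 2 2031, May 3 2031

Gaps: 1, 6, 1, 6, 1, 6 days — not constant, but cyclic with period 2.
The events fall on every Friday and Saturday.
Next Saturday: Apr 26 2031.
Next Friday: May 2 2031.
Next Saturday: May 3 2031.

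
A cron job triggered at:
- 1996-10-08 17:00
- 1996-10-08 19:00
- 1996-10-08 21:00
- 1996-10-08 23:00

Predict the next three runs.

1996-10-09 01:00, 1996-10-09 03:00, 1996-10-09 05:00

Spacing: 2, 2, 2 h — constant 2 h.
1996-10-08 23:00 + 2 h = 1996-10-09 01:00.
1996-10-09 01:00 + 2 h = 1996-10-09 03:00.
1996-10-09 03:00 + 2 h = 1996-10-09 05:00.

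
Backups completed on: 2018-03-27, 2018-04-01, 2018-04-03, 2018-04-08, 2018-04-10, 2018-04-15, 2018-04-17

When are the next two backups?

2018-04-22, 2018-04-24

The gap pattern 5, 2, 5, 2, 5, 2 repeats every 2 events.
These are the Tuesdays and Sundays of each week.
The following Sunday is 2018-04-22.
The following Tuesday is 2018-04-24.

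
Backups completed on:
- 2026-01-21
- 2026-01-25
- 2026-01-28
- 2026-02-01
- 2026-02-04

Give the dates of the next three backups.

2026-02-08, 2026-02-11, 2026-02-15

Gaps: 4, 3, 4, 3 days — not constant, but cyclic with period 2.
The events fall on every Wednesday and Sunday.
Next Sunday: 2026-02-08.
The following Wednesday is 2026-02-11.
The following Sunday is 2026-02-15.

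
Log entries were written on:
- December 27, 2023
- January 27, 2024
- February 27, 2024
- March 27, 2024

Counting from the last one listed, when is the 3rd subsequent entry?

Each date is the 27th; the gaps (31, 31, 29) track the month lengths.
The rule is the 27th of each month.
Next: April 2024 → April 27, 2024.
Next: May 2024 → May 27, 2024.
June 2024: June 27, 2024.

June 27, 2024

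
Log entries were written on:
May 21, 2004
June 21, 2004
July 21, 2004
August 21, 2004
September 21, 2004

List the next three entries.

October 21, 2004; November 21, 2004; December 21, 2004

Gaps: 31, 30, 31, 31 days — not constant. Every event is on the 21st of the month.
Pattern: the 21st of each month.
Next: October 2004 → October 21, 2004.
Next: November 2004 → November 21, 2004.
Next: December 2004 → December 21, 2004.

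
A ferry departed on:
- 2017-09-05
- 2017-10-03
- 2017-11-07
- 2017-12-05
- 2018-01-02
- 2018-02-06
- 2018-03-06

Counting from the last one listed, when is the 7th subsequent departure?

2018-10-02

These are Tuesdays at 28- or 35-day spacing (28, 35, 28, 28, 35, 28).
The pattern: 1st Tuesday of the month.
1st Tuesday of April 2018: 2018-04-03.
May 2018 — 1st Tuesday is 2018-05-01.
June 2018 — 1st Tuesday is 2018-06-05.
1st Tuesday of July 2018: 2018-07-03.
August 2018 — 1st Tuesday is 2018-08-07.
1st Tuesday of September 2018: 2018-09-04.
October 2018 — 1st Tuesday is 2018-10-02.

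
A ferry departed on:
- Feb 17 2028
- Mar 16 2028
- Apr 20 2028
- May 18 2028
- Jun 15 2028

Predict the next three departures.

Gaps: 28, 35, 28, 28 days — a mix of 28 and 35. Every date is a Thursday.
Each is the 3rd Thursday of its month.
3rd Thursday of July 2028: Jul 20 2028.
August 2028 — 3rd Thursday is Aug 17 2028.
3rd Thursday of September 2028: Sep 21 2028.

Jul 20 2028, Aug 17 2028, Sep 21 2028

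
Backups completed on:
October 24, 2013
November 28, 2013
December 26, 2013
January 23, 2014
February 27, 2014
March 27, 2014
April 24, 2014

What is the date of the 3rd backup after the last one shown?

July 24, 2014

All dates are Thursdays, 35, 28, 28, 35, 28, 28 days apart.
Specifically, the 4th Thursday of each month.
4th Thursday of May 2014: May 22, 2014.
June 2014 — 4th Thursday is June 26, 2014.
4th Thursday of July 2014: July 24, 2014.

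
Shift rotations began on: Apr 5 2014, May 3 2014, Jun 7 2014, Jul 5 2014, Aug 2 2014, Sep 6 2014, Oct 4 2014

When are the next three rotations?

All dates are Saturdays, 28, 35, 28, 28, 35, 28 days apart.
Specifically, the 1st Saturday of each month.
1st Saturday of November 2014: Nov 1 2014.
1st Saturday of December 2014: Dec 6 2014.
January 2015 — 1st Saturday is Jan 3 2015.

Nov 1 2014, Dec 6 2014, Jan 3 2015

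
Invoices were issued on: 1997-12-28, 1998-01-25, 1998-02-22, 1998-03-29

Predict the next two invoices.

1998-04-26, 1998-05-31

Every date is a Sunday; gaps 28, 28, 35 days.
Each is the last Sunday of its month (at least one falls on the 29th or later, ruling out '4th Sunday').
Last Sunday of April 1998: 1998-04-26.
May 1998 ends with Sunday 1998-05-31.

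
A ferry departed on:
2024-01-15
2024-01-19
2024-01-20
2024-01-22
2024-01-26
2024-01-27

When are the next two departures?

2024-01-29, 2024-02-02

Every event lands on a Monday or Friday or Saturday (gaps cycle 4, 1, 2, 4, 1).
So the schedule is: every Monday, Friday and Saturday.
The following Monday is 2024-01-29.
Next Friday: 2024-02-02.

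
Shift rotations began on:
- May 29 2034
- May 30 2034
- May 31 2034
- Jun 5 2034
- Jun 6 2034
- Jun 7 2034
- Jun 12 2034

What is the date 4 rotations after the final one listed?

Every event lands on a Monday or Tuesday or Wednesday (gaps cycle 1, 1, 5, 1, 1, 5).
So the schedule is: every Monday, Tuesday and Wednesday.
The following Tuesday is Jun 13 2034.
Next Wednesday: Jun 14 2034.
The following Monday is Jun 19 2034.
Next Tuesday: Jun 20 2034.

Jun 20 2034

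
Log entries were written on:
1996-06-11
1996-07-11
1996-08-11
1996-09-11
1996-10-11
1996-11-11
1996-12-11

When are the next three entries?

The day-of-month is always 11 (30, 31, 31, 30, 31, 30 days between events).
So this recurs on the 11th of each month.
Next: January 1997 → 1997-01-11.
February 1997: 1997-02-11.
Next: March 1997 → 1997-03-11.

1997-01-11, 1997-02-11, 1997-03-11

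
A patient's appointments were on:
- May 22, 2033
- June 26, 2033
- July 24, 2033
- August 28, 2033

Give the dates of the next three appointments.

All dates are Sundays, 35, 28, 35 days apart.
Specifically, the 4th Sunday of each month.
4th Sunday of September 2033: September 25, 2033.
October 2033 — 4th Sunday is October 23, 2033.
4th Sunday of November 2033: November 27, 2033.

September 25, 2033; October 23, 2033; November 27, 2033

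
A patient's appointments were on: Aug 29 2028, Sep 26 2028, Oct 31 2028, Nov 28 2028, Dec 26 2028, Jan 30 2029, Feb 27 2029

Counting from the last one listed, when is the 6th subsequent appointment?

Every date is a Tuesday; gaps 28, 35, 28, 28, 35, 28 days.
Each is the last Tuesday of its month (at least one falls on the 29th or later, ruling out '4th Tuesday').
March 2029 ends with Tuesday Mar 27 2029.
April 2029 ends with Tuesday Apr 24 2029.
Last Tuesday of May 2029: May 29 2029.
Last Tuesday of June 2029: Jun 26 2029.
Last Tuesday of July 2029: Jul 31 2029.
August 2029 ends with Tuesday Aug 28 2029.

Aug 28 2029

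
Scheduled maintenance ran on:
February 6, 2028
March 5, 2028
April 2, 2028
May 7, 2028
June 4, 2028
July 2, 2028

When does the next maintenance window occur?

All dates are Sundays, 28, 28, 35, 28, 28 days apart.
Specifically, the 1st Sunday of each month.
1st Sunday of August 2028: August 6, 2028.

August 6, 2028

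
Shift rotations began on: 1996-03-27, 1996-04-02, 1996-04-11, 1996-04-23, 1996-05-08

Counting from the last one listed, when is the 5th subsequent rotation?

Gaps: 6, 9, 12, 15 days — each gap is 3 larger than the previous one.
Next gap: 18 days. 1996-05-08 + 18 days = 1996-05-26.
Next gap: 21 days. 1996-05-26 + 21 days = 1996-06-16.
Next gap: 24 days. 1996-06-16 + 24 days = 1996-07-10.
Next gap: 27 days. 1996-07-10 + 27 days = 1996-08-06.
Next gap: 30 days. 1996-08-06 + 30 days = 1996-09-05.

1996-09-05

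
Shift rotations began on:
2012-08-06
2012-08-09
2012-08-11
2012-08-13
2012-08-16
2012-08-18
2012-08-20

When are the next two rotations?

The gap pattern 3, 2, 2, 3, 2, 2 repeats every 3 events.
These are the Mondays, Thursdays and Saturdays of each week.
The following Thursday is 2012-08-23.
Next Saturday: 2012-08-25.

2012-08-23, 2012-08-25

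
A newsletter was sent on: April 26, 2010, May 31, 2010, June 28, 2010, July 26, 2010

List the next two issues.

These are Mondays with 35, 28, 28-day gaps.
Each is the final Monday of its month — May 31, 2010 is past the 28th, so '4th Monday' doesn't fit.
August 2010 ends with Monday August 30, 2010.
September 2010 ends with Monday September 27, 2010.

August 30, 2010; September 27, 2010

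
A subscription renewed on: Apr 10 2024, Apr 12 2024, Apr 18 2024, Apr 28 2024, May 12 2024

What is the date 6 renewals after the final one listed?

Oct 27 2024

Intervals are 2, 6, 10, 14 days — an arithmetic progression with common difference 4.
Next gap: 18 days. May 12 2024 + 18 days = May 30 2024.
Next gap: 22 days. May 30 2024 + 22 days = Jun 21 2024.
Next gap: 26 days. Jun 21 2024 + 26 days = Jul 17 2024.
Next gap: 30 days. Jul 17 2024 + 30 days = Aug 16 2024.
Next gap: 34 days. Aug 16 2024 + 34 days = Sep 19 2024.
Next gap: 38 days. Sep 19 2024 + 38 days = Oct 27 2024.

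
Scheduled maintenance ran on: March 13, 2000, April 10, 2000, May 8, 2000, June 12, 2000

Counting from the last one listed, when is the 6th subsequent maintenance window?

December 11, 2000

These are Mondays at 28- or 35-day spacing (28, 28, 35).
The pattern: 2nd Monday of the month.
July 2000 — 2nd Monday is July 10, 2000.
August 2000 — 2nd Monday is August 14, 2000.
September 2000 — 2nd Monday is September 11, 2000.
2nd Monday of October 2000: October 9, 2000.
2nd Monday of November 2000: November 13, 2000.
2nd Monday of December 2000: December 11, 2000.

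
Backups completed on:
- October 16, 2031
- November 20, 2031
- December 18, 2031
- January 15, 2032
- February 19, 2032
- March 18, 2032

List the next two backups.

April 15, 2032; May 20, 2032

Gaps: 35, 28, 28, 35, 28 days — a mix of 28 and 35. Every date is a Thursday.
Each is the 3rd Thursday of its month.
3rd Thursday of April 2032: April 15, 2032.
3rd Thursday of May 2032: May 20, 2032.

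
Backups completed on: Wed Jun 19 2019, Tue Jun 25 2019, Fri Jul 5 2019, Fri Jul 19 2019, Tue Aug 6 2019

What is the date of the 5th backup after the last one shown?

The spacing grows by 4 each time: 6, 10, 14, 18 days.
Next gap: 22 days. Tue Aug 6 2019 + 22 days = Wed Aug 28 2019.
Next gap: 26 days. Wed Aug 28 2019 + 26 days = Mon Sep 23 2019.
Next gap: 30 days. Mon Sep 23 2019 + 30 days = Wed Oct 23 2019.
Next gap: 34 days. Wed Oct 23 2019 + 34 days = Tue Nov 26 2019.
Next gap: 38 days. Tue Nov 26 2019 + 38 days = Fri Jan 3 2020.

Fri Jan 3 2020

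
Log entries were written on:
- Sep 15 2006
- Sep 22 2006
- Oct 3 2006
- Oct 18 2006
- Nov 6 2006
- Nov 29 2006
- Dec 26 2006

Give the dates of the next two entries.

Jan 26 2007, Mar 2 2007

Gaps: 7, 11, 15, 19, 23, 27 days — each gap is 4 larger than the previous one.
Next gap: 31 days. Dec 26 2006 + 31 days = Jan 26 2007.
Next gap: 35 days. Jan 26 2007 + 35 days = Mar 2 2007.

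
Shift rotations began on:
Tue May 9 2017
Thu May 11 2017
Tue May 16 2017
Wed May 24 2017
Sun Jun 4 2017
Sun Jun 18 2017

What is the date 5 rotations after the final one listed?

Wed Oct 11 2017

Intervals are 2, 5, 8, 11, 14 days — an arithmetic progression with common difference 3.
Next gap: 17 days. Sun Jun 18 2017 + 17 days = Wed Jul 5 2017.
Next gap: 20 days. Wed Jul 5 2017 + 20 days = Tue Jul 25 2017.
Next gap: 23 days. Tue Jul 25 2017 + 23 days = Thu Aug 17 2017.
Next gap: 26 days. Thu Aug 17 2017 + 26 days = Tue Sep 12 2017.
Next gap: 29 days. Tue Sep 12 2017 + 29 days = Wed Oct 11 2017.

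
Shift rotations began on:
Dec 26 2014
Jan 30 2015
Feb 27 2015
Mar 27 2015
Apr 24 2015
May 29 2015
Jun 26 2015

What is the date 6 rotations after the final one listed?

These are Fridays with 35, 28, 28, 28, 35, 28-day gaps.
Each is the final Friday of its month — Jan 30 2015 is past the 28th, so '4th Friday' doesn't fit.
July 2015 ends with Friday Jul 31 2015.
August 2015 ends with Friday Aug 28 2015.
September 2015 ends with Friday Sep 25 2015.
October 2015 ends with Friday Oct 30 2015.
November 2015 ends with Friday Nov 27 2015.
Last Friday of December 2015: Dec 25 2015.

Dec 25 2015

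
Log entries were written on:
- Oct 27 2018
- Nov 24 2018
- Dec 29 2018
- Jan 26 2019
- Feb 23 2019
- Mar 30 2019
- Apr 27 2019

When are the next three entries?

May 25 2019, Jun 29 2019, Jul 27 2019

Every date is a Saturday; gaps 28, 35, 28, 28, 35, 28 days.
Each is the last Saturday of its month (at least one falls on the 29th or later, ruling out '4th Saturday').
Last Saturday of May 2019: May 25 2019.
June 2019 ends with Saturday Jun 29 2019.
July 2019 ends with Saturday Jul 27 2019.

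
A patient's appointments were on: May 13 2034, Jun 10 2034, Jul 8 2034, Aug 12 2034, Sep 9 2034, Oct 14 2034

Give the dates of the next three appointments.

Nov 11 2034, Dec 9 2034, Jan 13 2035

All dates are Saturdays, 28, 28, 35, 28, 35 days apart.
Specifically, the 2nd Saturday of each month.
2nd Saturday of November 2034: Nov 11 2034.
December 2034 — 2nd Saturday is Dec 9 2034.
January 2035 — 2nd Saturday is Jan 13 2035.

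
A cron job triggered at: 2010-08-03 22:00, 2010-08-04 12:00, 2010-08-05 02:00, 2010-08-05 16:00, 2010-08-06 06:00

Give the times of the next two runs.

The interval is a steady 14 hours (14, 14, 14, 14).
2010-08-06 06:00 + 14 h = 2010-08-06 20:00.
2010-08-06 20:00 + 14 h = 2010-08-07 10:00.

2010-08-06 20:00, 2010-08-07 10:00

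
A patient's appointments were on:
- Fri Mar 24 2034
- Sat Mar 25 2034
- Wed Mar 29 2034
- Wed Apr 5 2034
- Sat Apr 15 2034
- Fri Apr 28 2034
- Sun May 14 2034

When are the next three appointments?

Fri Jun 2 2034, Sat Jun 24 2034, Wed Jul 19 2034

Gaps: 1, 4, 7, 10, 13, 16 days — each gap is 3 larger than the previous one.
Next gap: 19 days. Sun May 14 2034 + 19 days = Fri Jun 2 2034.
Next gap: 22 days. Fri Jun 2 2034 + 22 days = Sat Jun 24 2034.
Next gap: 25 days. Sat Jun 24 2034 + 25 days = Wed Jul 19 2034.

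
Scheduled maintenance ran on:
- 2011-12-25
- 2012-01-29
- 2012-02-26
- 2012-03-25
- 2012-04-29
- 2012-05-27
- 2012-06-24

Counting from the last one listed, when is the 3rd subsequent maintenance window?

These are Sundays with 35, 28, 28, 35, 28, 28-day gaps.
Each is the final Sunday of its month — 2012-01-29 is past the 28th, so '4th Sunday' doesn't fit.
July 2012 ends with Sunday 2012-07-29.
Last Sunday of August 2012: 2012-08-26.
Last Sunday of September 2012: 2012-09-30.

2012-09-30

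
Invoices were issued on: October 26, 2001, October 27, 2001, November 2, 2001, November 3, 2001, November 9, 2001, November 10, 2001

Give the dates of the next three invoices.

The gap pattern 1, 6, 1, 6, 1 repeats every 2 events.
These are the Fridays and Saturdays of each week.
Next Friday: November 16, 2001.
The following Saturday is November 17, 2001.
Next Friday: November 23, 2001.

November 16, 2001; November 17, 2001; November 23, 2001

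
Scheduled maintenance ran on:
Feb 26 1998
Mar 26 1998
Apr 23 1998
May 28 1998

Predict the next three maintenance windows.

Jun 25 1998, Jul 23 1998, Aug 27 1998

All dates are Thursdays, 28, 28, 35 days apart.
Specifically, the 4th Thursday of each month.
June 1998 — 4th Thursday is Jun 25 1998.
July 1998 — 4th Thursday is Jul 23 1998.
4th Thursday of August 1998: Aug 27 1998.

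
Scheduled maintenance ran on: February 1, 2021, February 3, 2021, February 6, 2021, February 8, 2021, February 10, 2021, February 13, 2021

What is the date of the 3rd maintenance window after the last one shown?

The gap pattern 2, 3, 2, 2, 3 repeats every 3 events.
These are the Mondays, Wednesdays and Saturdays of each week.
The following Monday is February 15, 2021.
Next Wednesday: February 17, 2021.
Next Saturday: February 20, 2021.

February 20, 2021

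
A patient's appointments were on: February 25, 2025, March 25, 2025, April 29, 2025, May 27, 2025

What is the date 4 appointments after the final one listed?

September 30, 2025

All Tuesdays; the gaps (28, 35, 28) vary with month length.
This is the last Tuesday of each month.
June 2025 ends with Tuesday June 24, 2025.
July 2025 ends with Tuesday July 29, 2025.
Last Tuesday of August 2025: August 26, 2025.
September 2025 ends with Tuesday September 30, 2025.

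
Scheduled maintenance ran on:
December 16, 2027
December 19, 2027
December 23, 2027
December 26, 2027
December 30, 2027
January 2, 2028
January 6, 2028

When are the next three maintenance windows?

The gap pattern 3, 4, 3, 4, 3, 4 repeats every 2 events.
These are the Thursdays and Sundays of each week.
Next Sunday: January 9, 2028.
The following Thursday is January 13, 2028.
The following Sunday is January 16, 2028.

January 9, 2028; January 13, 2028; January 16, 2028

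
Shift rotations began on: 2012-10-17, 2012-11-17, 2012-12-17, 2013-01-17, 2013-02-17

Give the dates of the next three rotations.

The day-of-month is always 17 (31, 30, 31, 31 days between events).
So this recurs on the 17th of each month.
March 2013: 2013-03-17.
April 2013: 2013-04-17.
May 2013: 2013-05-17.

2013-03-17, 2013-04-17, 2013-05-17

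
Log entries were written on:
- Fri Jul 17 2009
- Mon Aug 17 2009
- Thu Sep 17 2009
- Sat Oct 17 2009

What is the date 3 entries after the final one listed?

Each date is the 17th; the gaps (31, 31, 30) track the month lengths.
The rule is the 17th of each month.
Next: November 2009 → Tue Nov 17 2009.
December 2009: Thu Dec 17 2009.
Next: January 2010 → Sun Jan 17 2010.

Sun Jan 17 2010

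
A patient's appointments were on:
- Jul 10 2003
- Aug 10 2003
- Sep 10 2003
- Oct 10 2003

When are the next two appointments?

Nov 10 2003, Dec 10 2003

Gaps: 31, 31, 30 days — not constant. Every event is on the 10th of the month.
Pattern: the 10th of each month.
November 2003: Nov 10 2003.
Next: December 2003 → Dec 10 2003.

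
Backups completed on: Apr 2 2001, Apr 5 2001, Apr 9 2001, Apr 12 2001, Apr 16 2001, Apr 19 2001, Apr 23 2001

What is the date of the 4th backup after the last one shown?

May 7 2001

Every event lands on a Monday or Thursday (gaps cycle 3, 4, 3, 4, 3, 4).
So the schedule is: every Monday and Thursday.
Next Thursday: Apr 26 2001.
Next Monday: Apr 30 2001.
Next Thursday: May 3 2001.
Next Monday: May 7 2001.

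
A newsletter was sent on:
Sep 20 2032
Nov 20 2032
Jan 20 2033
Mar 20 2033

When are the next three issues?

May 20 2033, Jul 20 2033, Sep 20 2033

Each date is the 20th; the gaps (61, 61, 59) track the month lengths.
The rule is the 20th of every 2 months.
May 2033: May 20 2033.
July 2033: Jul 20 2033.
September 2033: Sep 20 2033.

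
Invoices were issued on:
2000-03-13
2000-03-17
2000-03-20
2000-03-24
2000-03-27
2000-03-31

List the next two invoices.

2000-04-03, 2000-04-07

The gap pattern 4, 3, 4, 3, 4 repeats every 2 events.
These are the Mondays and Fridays of each week.
Next Monday: 2000-04-03.
The following Friday is 2000-04-07.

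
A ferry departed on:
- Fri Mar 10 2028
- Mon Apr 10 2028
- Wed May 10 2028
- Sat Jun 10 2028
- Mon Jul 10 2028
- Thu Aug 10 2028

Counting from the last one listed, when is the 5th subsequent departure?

Gaps: 31, 30, 31, 30, 31 days — not constant. Every event is on the 10th of the month.
Pattern: the 10th of each month.
Next: September 2028 → Sun Sep 10 2028.
Next: October 2028 → Tue Oct 10 2028.
November 2028: Fri Nov 10 2028.
December 2028: Sun Dec 10 2028.
Next: January 2029 → Wed Jan 10 2029.

Wed Jan 10 2029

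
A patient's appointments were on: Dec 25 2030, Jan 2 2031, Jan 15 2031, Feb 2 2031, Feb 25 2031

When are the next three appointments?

Mar 25 2031, Apr 27 2031, Jun 4 2031

Gaps: 8, 13, 18, 23 days — each gap is 5 larger than the previous one.
Next gap: 28 days. Feb 25 2031 + 28 days = Mar 25 2031.
Next gap: 33 days. Mar 25 2031 + 33 days = Apr 27 2031.
Next gap: 38 days. Apr 27 2031 + 38 days = Jun 4 2031.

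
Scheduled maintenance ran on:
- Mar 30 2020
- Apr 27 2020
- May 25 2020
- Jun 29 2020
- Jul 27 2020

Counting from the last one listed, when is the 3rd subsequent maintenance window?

Oct 26 2020

These are Mondays with 28, 28, 35, 28-day gaps.
Each is the final Monday of its month — Mar 30 2020 is past the 28th, so '4th Monday' doesn't fit.
Last Monday of August 2020: Aug 31 2020.
September 2020 ends with Monday Sep 28 2020.
October 2020 ends with Monday Oct 26 2020.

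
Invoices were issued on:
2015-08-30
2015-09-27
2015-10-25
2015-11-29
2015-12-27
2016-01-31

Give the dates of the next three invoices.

All Sundays; the gaps (28, 28, 35, 28, 35) vary with month length.
This is the last Sunday of each month.
Last Sunday of February 2016: 2016-02-28.
Last Sunday of March 2016: 2016-03-27.
Last Sunday of April 2016: 2016-04-24.

2016-02-28, 2016-03-27, 2016-04-24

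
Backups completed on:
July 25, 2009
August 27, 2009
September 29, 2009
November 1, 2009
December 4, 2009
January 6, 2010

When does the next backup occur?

February 8, 2010

The spacing is 33, 33, 33, 33, 33 days — always 33 days.
January 6, 2010 + 33 days = February 8, 2010.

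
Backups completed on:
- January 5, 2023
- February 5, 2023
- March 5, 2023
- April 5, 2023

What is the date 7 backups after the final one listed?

November 5, 2023

Gaps: 31, 28, 31 days — not constant. Every event is on the 5th of the month.
Pattern: the 5th of each month.
Next: May 2023 → May 5, 2023.
Next: June 2023 → June 5, 2023.
July 2023: July 5, 2023.
August 2023: August 5, 2023.
Next: September 2023 → September 5, 2023.
Next: October 2023 → October 5, 2023.
November 2023: November 5, 2023.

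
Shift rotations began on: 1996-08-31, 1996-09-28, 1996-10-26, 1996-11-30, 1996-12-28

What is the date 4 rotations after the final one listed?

All Saturdays; the gaps (28, 28, 35, 28) vary with month length.
This is the last Saturday of each month.
Last Saturday of January 1997: 1997-01-25.
February 1997 ends with Saturday 1997-02-22.
Last Saturday of March 1997: 1997-03-29.
April 1997 ends with Saturday 1997-04-26.

1997-04-26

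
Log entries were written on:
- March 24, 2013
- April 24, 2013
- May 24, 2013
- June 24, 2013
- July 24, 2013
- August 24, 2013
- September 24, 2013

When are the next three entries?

October 24, 2013; November 24, 2013; December 24, 2013

The day-of-month is always 24 (31, 30, 31, 30, 31, 31 days between events).
So this recurs on the 24th of each month.
October 2013: October 24, 2013.
November 2013: November 24, 2013.
Next: December 2013 → December 24, 2013.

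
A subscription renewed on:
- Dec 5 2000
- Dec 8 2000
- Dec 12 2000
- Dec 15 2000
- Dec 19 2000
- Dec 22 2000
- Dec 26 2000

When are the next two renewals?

The gap pattern 3, 4, 3, 4, 3, 4 repeats every 2 events.
These are the Tuesdays and Fridays of each week.
Next Friday: Dec 29 2000.
Next Tuesday: Jan 2 2001.

Dec 29 2000, Jan 2 2001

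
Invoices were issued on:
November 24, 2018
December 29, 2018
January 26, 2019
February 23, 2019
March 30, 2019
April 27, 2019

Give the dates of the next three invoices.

May 25, 2019; June 29, 2019; July 27, 2019

All Saturdays; the gaps (35, 28, 28, 35, 28) vary with month length.
This is the last Saturday of each month.
May 2019 ends with Saturday May 25, 2019.
June 2019 ends with Saturday June 29, 2019.
July 2019 ends with Saturday July 27, 2019.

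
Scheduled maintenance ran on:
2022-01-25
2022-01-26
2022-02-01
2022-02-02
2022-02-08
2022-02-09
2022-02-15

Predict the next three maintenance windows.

2022-02-16, 2022-02-22, 2022-02-23

Every event lands on a Tuesday or Wednesday (gaps cycle 1, 6, 1, 6, 1, 6).
So the schedule is: every Tuesday and Wednesday.
Next Wednesday: 2022-02-16.
Next Tuesday: 2022-02-22.
The following Wednesday is 2022-02-23.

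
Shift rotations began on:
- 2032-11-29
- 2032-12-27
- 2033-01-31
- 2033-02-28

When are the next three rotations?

Every date is a Monday; gaps 28, 35, 28 days.
Each is the last Monday of its month (at least one falls on the 29th or later, ruling out '4th Monday').
Last Monday of March 2033: 2033-03-28.
April 2033 ends with Monday 2033-04-25.
May 2033 ends with Monday 2033-05-30.

2033-03-28, 2033-04-25, 2033-05-30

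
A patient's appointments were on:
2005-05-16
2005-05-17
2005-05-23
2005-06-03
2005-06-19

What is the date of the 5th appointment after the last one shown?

2005-11-21

Gaps: 1, 6, 11, 16 days — each gap is 5 larger than the previous one.
Next gap: 21 days. 2005-06-19 + 21 days = 2005-07-10.
Next gap: 26 days. 2005-07-10 + 26 days = 2005-08-05.
Next gap: 31 days. 2005-08-05 + 31 days = 2005-09-05.
Next gap: 36 days. 2005-09-05 + 36 days = 2005-10-11.
Next gap: 41 days. 2005-10-11 + 41 days = 2005-11-21.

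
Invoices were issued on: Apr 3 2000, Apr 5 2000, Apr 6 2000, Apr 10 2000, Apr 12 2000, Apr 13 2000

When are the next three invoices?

Gaps: 2, 1, 4, 2, 1 days — not constant, but cyclic with period 3.
The events fall on every Monday, Wednesday and Thursday.
Next Monday: Apr 17 2000.
Next Wednesday: Apr 19 2000.
The following Thursday is Apr 20 2000.

Apr 17 2000, Apr 19 2000, Apr 20 2000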